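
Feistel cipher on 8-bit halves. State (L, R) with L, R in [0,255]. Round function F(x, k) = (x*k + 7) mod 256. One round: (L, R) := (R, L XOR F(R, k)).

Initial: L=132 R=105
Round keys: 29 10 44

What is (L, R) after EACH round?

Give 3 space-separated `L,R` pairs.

Round 1 (k=29): L=105 R=104
Round 2 (k=10): L=104 R=126
Round 3 (k=44): L=126 R=199

Answer: 105,104 104,126 126,199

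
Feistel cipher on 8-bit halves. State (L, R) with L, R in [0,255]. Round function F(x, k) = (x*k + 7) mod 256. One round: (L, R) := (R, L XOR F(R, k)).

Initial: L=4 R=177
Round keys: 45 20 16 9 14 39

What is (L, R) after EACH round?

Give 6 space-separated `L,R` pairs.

Answer: 177,32 32,54 54,71 71,176 176,224 224,151

Derivation:
Round 1 (k=45): L=177 R=32
Round 2 (k=20): L=32 R=54
Round 3 (k=16): L=54 R=71
Round 4 (k=9): L=71 R=176
Round 5 (k=14): L=176 R=224
Round 6 (k=39): L=224 R=151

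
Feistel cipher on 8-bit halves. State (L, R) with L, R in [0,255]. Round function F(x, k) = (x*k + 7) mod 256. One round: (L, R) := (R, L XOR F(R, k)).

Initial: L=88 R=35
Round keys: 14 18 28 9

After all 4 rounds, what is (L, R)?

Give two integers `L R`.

Round 1 (k=14): L=35 R=169
Round 2 (k=18): L=169 R=202
Round 3 (k=28): L=202 R=182
Round 4 (k=9): L=182 R=167

Answer: 182 167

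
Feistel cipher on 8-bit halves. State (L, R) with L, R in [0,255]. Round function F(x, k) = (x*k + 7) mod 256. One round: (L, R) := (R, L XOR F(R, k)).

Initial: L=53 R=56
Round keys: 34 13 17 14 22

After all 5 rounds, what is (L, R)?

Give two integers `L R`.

Answer: 154 241

Derivation:
Round 1 (k=34): L=56 R=66
Round 2 (k=13): L=66 R=89
Round 3 (k=17): L=89 R=178
Round 4 (k=14): L=178 R=154
Round 5 (k=22): L=154 R=241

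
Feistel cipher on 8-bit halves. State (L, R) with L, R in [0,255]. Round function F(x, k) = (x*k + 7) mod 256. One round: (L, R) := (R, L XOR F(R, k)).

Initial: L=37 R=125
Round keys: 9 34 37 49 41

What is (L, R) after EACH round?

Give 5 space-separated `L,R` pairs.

Round 1 (k=9): L=125 R=73
Round 2 (k=34): L=73 R=196
Round 3 (k=37): L=196 R=18
Round 4 (k=49): L=18 R=189
Round 5 (k=41): L=189 R=94

Answer: 125,73 73,196 196,18 18,189 189,94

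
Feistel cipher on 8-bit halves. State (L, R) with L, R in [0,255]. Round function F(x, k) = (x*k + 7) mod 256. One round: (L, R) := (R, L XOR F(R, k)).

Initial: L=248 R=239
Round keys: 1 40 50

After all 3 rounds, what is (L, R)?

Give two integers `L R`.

Answer: 216 57

Derivation:
Round 1 (k=1): L=239 R=14
Round 2 (k=40): L=14 R=216
Round 3 (k=50): L=216 R=57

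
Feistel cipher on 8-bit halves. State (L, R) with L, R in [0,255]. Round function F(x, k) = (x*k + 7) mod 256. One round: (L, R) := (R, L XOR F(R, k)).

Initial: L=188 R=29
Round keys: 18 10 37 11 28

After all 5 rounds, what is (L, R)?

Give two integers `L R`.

Round 1 (k=18): L=29 R=173
Round 2 (k=10): L=173 R=212
Round 3 (k=37): L=212 R=6
Round 4 (k=11): L=6 R=157
Round 5 (k=28): L=157 R=53

Answer: 157 53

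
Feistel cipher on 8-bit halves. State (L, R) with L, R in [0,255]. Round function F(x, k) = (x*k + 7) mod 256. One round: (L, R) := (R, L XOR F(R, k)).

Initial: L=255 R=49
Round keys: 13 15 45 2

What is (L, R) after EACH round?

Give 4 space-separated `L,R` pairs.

Answer: 49,123 123,13 13,43 43,80

Derivation:
Round 1 (k=13): L=49 R=123
Round 2 (k=15): L=123 R=13
Round 3 (k=45): L=13 R=43
Round 4 (k=2): L=43 R=80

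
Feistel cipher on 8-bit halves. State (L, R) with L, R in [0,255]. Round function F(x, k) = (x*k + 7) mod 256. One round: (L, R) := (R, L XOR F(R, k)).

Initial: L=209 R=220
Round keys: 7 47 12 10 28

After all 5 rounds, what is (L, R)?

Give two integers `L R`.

Answer: 176 78

Derivation:
Round 1 (k=7): L=220 R=218
Round 2 (k=47): L=218 R=209
Round 3 (k=12): L=209 R=9
Round 4 (k=10): L=9 R=176
Round 5 (k=28): L=176 R=78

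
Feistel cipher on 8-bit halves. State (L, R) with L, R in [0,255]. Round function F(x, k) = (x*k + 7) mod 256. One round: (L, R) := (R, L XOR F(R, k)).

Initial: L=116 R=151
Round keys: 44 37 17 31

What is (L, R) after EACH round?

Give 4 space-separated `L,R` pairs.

Round 1 (k=44): L=151 R=143
Round 2 (k=37): L=143 R=37
Round 3 (k=17): L=37 R=243
Round 4 (k=31): L=243 R=81

Answer: 151,143 143,37 37,243 243,81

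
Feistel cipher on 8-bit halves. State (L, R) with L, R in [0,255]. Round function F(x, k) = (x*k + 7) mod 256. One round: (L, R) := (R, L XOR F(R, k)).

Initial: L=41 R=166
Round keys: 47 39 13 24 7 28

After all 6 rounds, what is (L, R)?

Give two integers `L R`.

Round 1 (k=47): L=166 R=168
Round 2 (k=39): L=168 R=57
Round 3 (k=13): L=57 R=68
Round 4 (k=24): L=68 R=94
Round 5 (k=7): L=94 R=221
Round 6 (k=28): L=221 R=109

Answer: 221 109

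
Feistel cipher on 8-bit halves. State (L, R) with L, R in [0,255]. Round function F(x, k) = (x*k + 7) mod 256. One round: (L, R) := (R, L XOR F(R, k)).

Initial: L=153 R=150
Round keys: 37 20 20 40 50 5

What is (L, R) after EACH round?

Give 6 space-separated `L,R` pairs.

Answer: 150,44 44,225 225,183 183,126 126,20 20,21

Derivation:
Round 1 (k=37): L=150 R=44
Round 2 (k=20): L=44 R=225
Round 3 (k=20): L=225 R=183
Round 4 (k=40): L=183 R=126
Round 5 (k=50): L=126 R=20
Round 6 (k=5): L=20 R=21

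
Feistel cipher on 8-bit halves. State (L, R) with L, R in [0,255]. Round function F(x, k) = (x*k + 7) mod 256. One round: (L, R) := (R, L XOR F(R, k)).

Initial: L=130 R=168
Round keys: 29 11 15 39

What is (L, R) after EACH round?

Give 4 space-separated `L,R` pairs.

Answer: 168,141 141,190 190,164 164,189

Derivation:
Round 1 (k=29): L=168 R=141
Round 2 (k=11): L=141 R=190
Round 3 (k=15): L=190 R=164
Round 4 (k=39): L=164 R=189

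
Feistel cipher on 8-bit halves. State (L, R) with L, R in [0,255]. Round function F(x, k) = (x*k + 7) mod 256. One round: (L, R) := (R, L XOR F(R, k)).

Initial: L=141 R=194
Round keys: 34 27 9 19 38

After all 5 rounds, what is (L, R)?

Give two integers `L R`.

Answer: 0 75

Derivation:
Round 1 (k=34): L=194 R=70
Round 2 (k=27): L=70 R=171
Round 3 (k=9): L=171 R=76
Round 4 (k=19): L=76 R=0
Round 5 (k=38): L=0 R=75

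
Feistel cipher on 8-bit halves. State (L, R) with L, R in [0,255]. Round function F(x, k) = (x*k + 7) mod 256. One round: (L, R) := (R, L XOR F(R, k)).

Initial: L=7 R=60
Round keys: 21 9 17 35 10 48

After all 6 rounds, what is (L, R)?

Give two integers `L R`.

Answer: 177 149

Derivation:
Round 1 (k=21): L=60 R=244
Round 2 (k=9): L=244 R=167
Round 3 (k=17): L=167 R=234
Round 4 (k=35): L=234 R=162
Round 5 (k=10): L=162 R=177
Round 6 (k=48): L=177 R=149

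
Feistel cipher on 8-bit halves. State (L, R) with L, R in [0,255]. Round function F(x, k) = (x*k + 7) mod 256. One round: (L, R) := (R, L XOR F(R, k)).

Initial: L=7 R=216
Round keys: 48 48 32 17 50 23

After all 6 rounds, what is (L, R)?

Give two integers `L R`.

Answer: 94 120

Derivation:
Round 1 (k=48): L=216 R=128
Round 2 (k=48): L=128 R=223
Round 3 (k=32): L=223 R=103
Round 4 (k=17): L=103 R=1
Round 5 (k=50): L=1 R=94
Round 6 (k=23): L=94 R=120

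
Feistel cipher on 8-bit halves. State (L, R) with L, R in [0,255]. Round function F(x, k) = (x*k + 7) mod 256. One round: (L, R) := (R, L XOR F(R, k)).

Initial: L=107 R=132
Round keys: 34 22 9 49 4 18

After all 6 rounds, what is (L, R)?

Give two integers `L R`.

Round 1 (k=34): L=132 R=228
Round 2 (k=22): L=228 R=27
Round 3 (k=9): L=27 R=30
Round 4 (k=49): L=30 R=222
Round 5 (k=4): L=222 R=97
Round 6 (k=18): L=97 R=7

Answer: 97 7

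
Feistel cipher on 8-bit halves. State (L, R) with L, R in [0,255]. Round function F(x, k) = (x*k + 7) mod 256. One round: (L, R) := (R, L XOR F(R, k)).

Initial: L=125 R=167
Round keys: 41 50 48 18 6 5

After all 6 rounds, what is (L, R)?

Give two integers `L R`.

Round 1 (k=41): L=167 R=187
Round 2 (k=50): L=187 R=42
Round 3 (k=48): L=42 R=92
Round 4 (k=18): L=92 R=85
Round 5 (k=6): L=85 R=89
Round 6 (k=5): L=89 R=145

Answer: 89 145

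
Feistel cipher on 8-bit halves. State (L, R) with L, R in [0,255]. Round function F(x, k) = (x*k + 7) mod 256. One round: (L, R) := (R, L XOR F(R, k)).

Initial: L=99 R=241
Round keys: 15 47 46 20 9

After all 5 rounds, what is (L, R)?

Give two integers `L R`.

Round 1 (k=15): L=241 R=69
Round 2 (k=47): L=69 R=67
Round 3 (k=46): L=67 R=84
Round 4 (k=20): L=84 R=212
Round 5 (k=9): L=212 R=47

Answer: 212 47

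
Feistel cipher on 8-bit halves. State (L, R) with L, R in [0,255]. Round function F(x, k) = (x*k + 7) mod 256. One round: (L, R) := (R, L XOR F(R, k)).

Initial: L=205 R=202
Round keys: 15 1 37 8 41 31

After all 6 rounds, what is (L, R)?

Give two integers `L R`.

Round 1 (k=15): L=202 R=16
Round 2 (k=1): L=16 R=221
Round 3 (k=37): L=221 R=232
Round 4 (k=8): L=232 R=154
Round 5 (k=41): L=154 R=89
Round 6 (k=31): L=89 R=84

Answer: 89 84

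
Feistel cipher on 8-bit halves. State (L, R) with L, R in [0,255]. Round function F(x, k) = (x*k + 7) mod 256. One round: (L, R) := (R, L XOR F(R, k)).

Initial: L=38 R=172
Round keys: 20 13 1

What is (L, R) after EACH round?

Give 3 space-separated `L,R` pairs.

Round 1 (k=20): L=172 R=81
Round 2 (k=13): L=81 R=136
Round 3 (k=1): L=136 R=222

Answer: 172,81 81,136 136,222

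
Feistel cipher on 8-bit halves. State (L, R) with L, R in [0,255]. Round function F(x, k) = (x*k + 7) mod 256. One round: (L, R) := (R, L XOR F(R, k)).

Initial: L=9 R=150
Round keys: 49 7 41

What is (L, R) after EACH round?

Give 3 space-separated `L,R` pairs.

Answer: 150,180 180,101 101,128

Derivation:
Round 1 (k=49): L=150 R=180
Round 2 (k=7): L=180 R=101
Round 3 (k=41): L=101 R=128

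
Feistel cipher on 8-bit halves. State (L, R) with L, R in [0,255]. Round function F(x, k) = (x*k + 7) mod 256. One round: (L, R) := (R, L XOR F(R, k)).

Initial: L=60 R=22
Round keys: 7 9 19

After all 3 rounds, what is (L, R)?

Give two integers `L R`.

Answer: 154 232

Derivation:
Round 1 (k=7): L=22 R=157
Round 2 (k=9): L=157 R=154
Round 3 (k=19): L=154 R=232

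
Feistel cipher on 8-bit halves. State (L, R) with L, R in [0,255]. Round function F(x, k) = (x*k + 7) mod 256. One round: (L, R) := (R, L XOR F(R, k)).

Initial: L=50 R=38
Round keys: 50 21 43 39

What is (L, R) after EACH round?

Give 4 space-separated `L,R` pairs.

Answer: 38,65 65,122 122,196 196,153

Derivation:
Round 1 (k=50): L=38 R=65
Round 2 (k=21): L=65 R=122
Round 3 (k=43): L=122 R=196
Round 4 (k=39): L=196 R=153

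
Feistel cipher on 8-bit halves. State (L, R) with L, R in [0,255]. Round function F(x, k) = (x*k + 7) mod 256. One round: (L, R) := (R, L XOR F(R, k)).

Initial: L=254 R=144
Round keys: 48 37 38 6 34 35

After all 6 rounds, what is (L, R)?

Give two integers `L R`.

Answer: 99 47

Derivation:
Round 1 (k=48): L=144 R=249
Round 2 (k=37): L=249 R=148
Round 3 (k=38): L=148 R=6
Round 4 (k=6): L=6 R=191
Round 5 (k=34): L=191 R=99
Round 6 (k=35): L=99 R=47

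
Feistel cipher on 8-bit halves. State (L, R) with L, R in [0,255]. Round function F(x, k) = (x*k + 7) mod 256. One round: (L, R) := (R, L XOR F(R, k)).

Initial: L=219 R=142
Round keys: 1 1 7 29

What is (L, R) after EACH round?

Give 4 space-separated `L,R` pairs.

Answer: 142,78 78,219 219,74 74,178

Derivation:
Round 1 (k=1): L=142 R=78
Round 2 (k=1): L=78 R=219
Round 3 (k=7): L=219 R=74
Round 4 (k=29): L=74 R=178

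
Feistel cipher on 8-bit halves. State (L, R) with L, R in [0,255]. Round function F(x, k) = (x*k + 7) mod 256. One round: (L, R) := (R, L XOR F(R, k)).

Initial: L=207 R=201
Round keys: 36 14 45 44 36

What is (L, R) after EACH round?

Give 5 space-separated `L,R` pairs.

Round 1 (k=36): L=201 R=132
Round 2 (k=14): L=132 R=246
Round 3 (k=45): L=246 R=193
Round 4 (k=44): L=193 R=197
Round 5 (k=36): L=197 R=122

Answer: 201,132 132,246 246,193 193,197 197,122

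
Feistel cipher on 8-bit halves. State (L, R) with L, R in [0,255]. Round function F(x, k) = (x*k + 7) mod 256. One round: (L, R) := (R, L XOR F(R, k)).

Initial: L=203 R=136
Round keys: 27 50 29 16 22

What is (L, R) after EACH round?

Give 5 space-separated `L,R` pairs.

Round 1 (k=27): L=136 R=148
Round 2 (k=50): L=148 R=103
Round 3 (k=29): L=103 R=38
Round 4 (k=16): L=38 R=0
Round 5 (k=22): L=0 R=33

Answer: 136,148 148,103 103,38 38,0 0,33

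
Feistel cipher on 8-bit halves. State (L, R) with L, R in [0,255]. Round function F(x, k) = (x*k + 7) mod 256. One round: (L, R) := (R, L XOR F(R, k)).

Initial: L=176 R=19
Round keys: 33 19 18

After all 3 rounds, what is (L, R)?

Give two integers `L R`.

Answer: 22 89

Derivation:
Round 1 (k=33): L=19 R=202
Round 2 (k=19): L=202 R=22
Round 3 (k=18): L=22 R=89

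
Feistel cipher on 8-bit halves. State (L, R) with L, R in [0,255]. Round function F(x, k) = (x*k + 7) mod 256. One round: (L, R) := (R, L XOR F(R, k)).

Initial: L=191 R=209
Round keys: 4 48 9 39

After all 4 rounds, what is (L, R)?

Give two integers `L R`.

Answer: 57 160

Derivation:
Round 1 (k=4): L=209 R=244
Round 2 (k=48): L=244 R=22
Round 3 (k=9): L=22 R=57
Round 4 (k=39): L=57 R=160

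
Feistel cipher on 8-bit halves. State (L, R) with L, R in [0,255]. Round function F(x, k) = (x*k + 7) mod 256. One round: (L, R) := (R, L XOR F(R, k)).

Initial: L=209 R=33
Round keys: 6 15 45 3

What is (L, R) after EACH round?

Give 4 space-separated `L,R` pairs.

Answer: 33,28 28,138 138,85 85,140

Derivation:
Round 1 (k=6): L=33 R=28
Round 2 (k=15): L=28 R=138
Round 3 (k=45): L=138 R=85
Round 4 (k=3): L=85 R=140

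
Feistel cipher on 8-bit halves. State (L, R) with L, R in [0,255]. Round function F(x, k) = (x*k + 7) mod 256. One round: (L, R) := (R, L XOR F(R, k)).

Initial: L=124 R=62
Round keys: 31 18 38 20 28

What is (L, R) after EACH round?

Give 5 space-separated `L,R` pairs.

Round 1 (k=31): L=62 R=245
Round 2 (k=18): L=245 R=127
Round 3 (k=38): L=127 R=20
Round 4 (k=20): L=20 R=232
Round 5 (k=28): L=232 R=115

Answer: 62,245 245,127 127,20 20,232 232,115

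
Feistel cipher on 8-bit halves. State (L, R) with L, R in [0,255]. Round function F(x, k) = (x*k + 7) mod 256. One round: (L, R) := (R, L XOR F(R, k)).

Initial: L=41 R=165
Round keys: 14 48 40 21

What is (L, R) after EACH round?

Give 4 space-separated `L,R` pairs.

Answer: 165,36 36,98 98,115 115,20

Derivation:
Round 1 (k=14): L=165 R=36
Round 2 (k=48): L=36 R=98
Round 3 (k=40): L=98 R=115
Round 4 (k=21): L=115 R=20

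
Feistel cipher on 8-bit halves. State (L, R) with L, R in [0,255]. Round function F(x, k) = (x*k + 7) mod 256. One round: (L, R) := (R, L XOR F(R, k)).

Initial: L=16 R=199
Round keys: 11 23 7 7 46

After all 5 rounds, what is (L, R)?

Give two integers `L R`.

Answer: 156 136

Derivation:
Round 1 (k=11): L=199 R=132
Round 2 (k=23): L=132 R=36
Round 3 (k=7): L=36 R=135
Round 4 (k=7): L=135 R=156
Round 5 (k=46): L=156 R=136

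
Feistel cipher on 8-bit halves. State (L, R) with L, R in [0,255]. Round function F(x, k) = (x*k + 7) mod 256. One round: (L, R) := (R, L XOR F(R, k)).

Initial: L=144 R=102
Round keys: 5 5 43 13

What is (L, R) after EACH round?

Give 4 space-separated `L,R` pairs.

Round 1 (k=5): L=102 R=149
Round 2 (k=5): L=149 R=150
Round 3 (k=43): L=150 R=172
Round 4 (k=13): L=172 R=85

Answer: 102,149 149,150 150,172 172,85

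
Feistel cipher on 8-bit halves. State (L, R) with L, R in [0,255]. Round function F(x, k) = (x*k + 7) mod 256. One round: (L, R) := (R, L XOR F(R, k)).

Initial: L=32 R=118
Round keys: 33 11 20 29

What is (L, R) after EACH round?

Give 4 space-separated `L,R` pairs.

Round 1 (k=33): L=118 R=29
Round 2 (k=11): L=29 R=48
Round 3 (k=20): L=48 R=218
Round 4 (k=29): L=218 R=137

Answer: 118,29 29,48 48,218 218,137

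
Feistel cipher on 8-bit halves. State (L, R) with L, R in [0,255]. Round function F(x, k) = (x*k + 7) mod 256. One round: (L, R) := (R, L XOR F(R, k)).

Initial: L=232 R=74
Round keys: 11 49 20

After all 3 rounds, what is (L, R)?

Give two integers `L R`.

Round 1 (k=11): L=74 R=221
Round 2 (k=49): L=221 R=30
Round 3 (k=20): L=30 R=130

Answer: 30 130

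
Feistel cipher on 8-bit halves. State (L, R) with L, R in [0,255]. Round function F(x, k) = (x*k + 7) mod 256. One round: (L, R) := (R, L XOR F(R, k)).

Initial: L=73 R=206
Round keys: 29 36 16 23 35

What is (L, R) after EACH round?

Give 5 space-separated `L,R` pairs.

Answer: 206,20 20,25 25,131 131,213 213,165

Derivation:
Round 1 (k=29): L=206 R=20
Round 2 (k=36): L=20 R=25
Round 3 (k=16): L=25 R=131
Round 4 (k=23): L=131 R=213
Round 5 (k=35): L=213 R=165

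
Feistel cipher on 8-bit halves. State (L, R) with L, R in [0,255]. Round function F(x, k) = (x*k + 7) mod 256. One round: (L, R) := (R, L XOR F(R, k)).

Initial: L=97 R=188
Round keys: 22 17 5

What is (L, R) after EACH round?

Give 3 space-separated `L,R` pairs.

Round 1 (k=22): L=188 R=78
Round 2 (k=17): L=78 R=137
Round 3 (k=5): L=137 R=250

Answer: 188,78 78,137 137,250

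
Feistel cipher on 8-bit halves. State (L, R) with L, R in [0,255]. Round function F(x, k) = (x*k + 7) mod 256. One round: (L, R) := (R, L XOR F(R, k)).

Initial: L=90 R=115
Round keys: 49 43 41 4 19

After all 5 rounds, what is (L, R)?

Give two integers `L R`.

Answer: 247 167

Derivation:
Round 1 (k=49): L=115 R=80
Round 2 (k=43): L=80 R=4
Round 3 (k=41): L=4 R=251
Round 4 (k=4): L=251 R=247
Round 5 (k=19): L=247 R=167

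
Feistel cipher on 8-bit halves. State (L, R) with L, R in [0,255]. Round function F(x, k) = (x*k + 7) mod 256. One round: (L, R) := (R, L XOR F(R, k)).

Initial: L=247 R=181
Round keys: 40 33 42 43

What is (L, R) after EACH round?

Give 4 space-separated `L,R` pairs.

Answer: 181,184 184,10 10,19 19,50

Derivation:
Round 1 (k=40): L=181 R=184
Round 2 (k=33): L=184 R=10
Round 3 (k=42): L=10 R=19
Round 4 (k=43): L=19 R=50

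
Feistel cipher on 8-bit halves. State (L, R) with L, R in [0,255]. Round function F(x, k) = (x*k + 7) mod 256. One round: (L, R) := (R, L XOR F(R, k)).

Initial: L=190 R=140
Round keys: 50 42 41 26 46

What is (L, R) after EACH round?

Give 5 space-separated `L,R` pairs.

Round 1 (k=50): L=140 R=225
Round 2 (k=42): L=225 R=125
Round 3 (k=41): L=125 R=237
Round 4 (k=26): L=237 R=100
Round 5 (k=46): L=100 R=18

Answer: 140,225 225,125 125,237 237,100 100,18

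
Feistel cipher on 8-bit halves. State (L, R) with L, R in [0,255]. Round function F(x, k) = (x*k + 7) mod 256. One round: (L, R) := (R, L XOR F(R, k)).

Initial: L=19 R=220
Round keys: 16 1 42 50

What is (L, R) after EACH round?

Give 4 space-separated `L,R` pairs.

Round 1 (k=16): L=220 R=212
Round 2 (k=1): L=212 R=7
Round 3 (k=42): L=7 R=249
Round 4 (k=50): L=249 R=174

Answer: 220,212 212,7 7,249 249,174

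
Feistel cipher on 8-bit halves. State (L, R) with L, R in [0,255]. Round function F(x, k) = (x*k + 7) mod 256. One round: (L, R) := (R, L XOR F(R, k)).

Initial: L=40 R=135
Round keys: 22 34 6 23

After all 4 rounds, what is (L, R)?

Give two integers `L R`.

Answer: 242 123

Derivation:
Round 1 (k=22): L=135 R=137
Round 2 (k=34): L=137 R=190
Round 3 (k=6): L=190 R=242
Round 4 (k=23): L=242 R=123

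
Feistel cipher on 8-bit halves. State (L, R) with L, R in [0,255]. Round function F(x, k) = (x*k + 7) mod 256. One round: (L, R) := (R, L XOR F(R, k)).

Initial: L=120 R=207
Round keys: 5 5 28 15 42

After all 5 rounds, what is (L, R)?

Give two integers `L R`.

Answer: 132 170

Derivation:
Round 1 (k=5): L=207 R=106
Round 2 (k=5): L=106 R=214
Round 3 (k=28): L=214 R=5
Round 4 (k=15): L=5 R=132
Round 5 (k=42): L=132 R=170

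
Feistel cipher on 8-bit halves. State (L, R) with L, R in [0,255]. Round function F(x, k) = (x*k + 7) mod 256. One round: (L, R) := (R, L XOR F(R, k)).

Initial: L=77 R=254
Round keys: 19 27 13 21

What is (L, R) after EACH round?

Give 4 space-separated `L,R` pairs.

Round 1 (k=19): L=254 R=172
Round 2 (k=27): L=172 R=213
Round 3 (k=13): L=213 R=116
Round 4 (k=21): L=116 R=94

Answer: 254,172 172,213 213,116 116,94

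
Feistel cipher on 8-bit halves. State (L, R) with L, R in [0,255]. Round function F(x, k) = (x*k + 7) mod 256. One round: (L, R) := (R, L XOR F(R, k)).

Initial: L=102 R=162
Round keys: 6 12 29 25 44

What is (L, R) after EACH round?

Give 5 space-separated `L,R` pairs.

Answer: 162,181 181,33 33,113 113,49 49,2

Derivation:
Round 1 (k=6): L=162 R=181
Round 2 (k=12): L=181 R=33
Round 3 (k=29): L=33 R=113
Round 4 (k=25): L=113 R=49
Round 5 (k=44): L=49 R=2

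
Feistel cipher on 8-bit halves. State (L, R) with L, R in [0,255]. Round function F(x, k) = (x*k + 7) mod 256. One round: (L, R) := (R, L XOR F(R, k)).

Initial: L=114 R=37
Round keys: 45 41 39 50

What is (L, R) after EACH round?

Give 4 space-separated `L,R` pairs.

Answer: 37,250 250,52 52,9 9,253

Derivation:
Round 1 (k=45): L=37 R=250
Round 2 (k=41): L=250 R=52
Round 3 (k=39): L=52 R=9
Round 4 (k=50): L=9 R=253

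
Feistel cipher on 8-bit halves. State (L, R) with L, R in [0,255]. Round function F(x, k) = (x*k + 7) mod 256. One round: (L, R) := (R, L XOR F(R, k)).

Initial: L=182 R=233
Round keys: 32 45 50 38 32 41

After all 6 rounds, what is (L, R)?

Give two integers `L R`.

Round 1 (k=32): L=233 R=145
Round 2 (k=45): L=145 R=109
Round 3 (k=50): L=109 R=192
Round 4 (k=38): L=192 R=234
Round 5 (k=32): L=234 R=135
Round 6 (k=41): L=135 R=76

Answer: 135 76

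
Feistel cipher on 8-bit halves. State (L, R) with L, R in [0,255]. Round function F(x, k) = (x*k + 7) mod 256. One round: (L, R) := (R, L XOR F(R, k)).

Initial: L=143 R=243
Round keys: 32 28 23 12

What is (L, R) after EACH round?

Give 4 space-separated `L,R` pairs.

Round 1 (k=32): L=243 R=232
Round 2 (k=28): L=232 R=148
Round 3 (k=23): L=148 R=187
Round 4 (k=12): L=187 R=95

Answer: 243,232 232,148 148,187 187,95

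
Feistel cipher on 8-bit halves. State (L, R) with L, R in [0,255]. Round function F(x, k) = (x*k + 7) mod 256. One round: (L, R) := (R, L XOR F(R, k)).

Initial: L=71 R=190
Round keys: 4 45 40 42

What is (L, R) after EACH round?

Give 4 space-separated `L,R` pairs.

Round 1 (k=4): L=190 R=184
Round 2 (k=45): L=184 R=225
Round 3 (k=40): L=225 R=151
Round 4 (k=42): L=151 R=44

Answer: 190,184 184,225 225,151 151,44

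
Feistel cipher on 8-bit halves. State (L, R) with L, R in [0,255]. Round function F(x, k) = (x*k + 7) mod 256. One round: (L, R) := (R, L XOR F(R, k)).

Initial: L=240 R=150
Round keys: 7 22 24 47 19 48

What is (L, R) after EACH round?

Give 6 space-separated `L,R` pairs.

Round 1 (k=7): L=150 R=209
Round 2 (k=22): L=209 R=107
Round 3 (k=24): L=107 R=222
Round 4 (k=47): L=222 R=162
Round 5 (k=19): L=162 R=211
Round 6 (k=48): L=211 R=53

Answer: 150,209 209,107 107,222 222,162 162,211 211,53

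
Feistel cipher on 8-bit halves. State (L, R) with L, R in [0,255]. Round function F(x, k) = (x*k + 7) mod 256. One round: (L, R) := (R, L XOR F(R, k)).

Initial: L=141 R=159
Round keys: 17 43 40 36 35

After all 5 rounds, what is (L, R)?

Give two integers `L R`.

Round 1 (k=17): L=159 R=27
Round 2 (k=43): L=27 R=15
Round 3 (k=40): L=15 R=68
Round 4 (k=36): L=68 R=152
Round 5 (k=35): L=152 R=139

Answer: 152 139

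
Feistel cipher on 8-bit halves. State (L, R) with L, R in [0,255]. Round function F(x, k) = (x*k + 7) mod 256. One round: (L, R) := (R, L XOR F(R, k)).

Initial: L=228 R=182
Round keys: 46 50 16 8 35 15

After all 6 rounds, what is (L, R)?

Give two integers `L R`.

Round 1 (k=46): L=182 R=95
Round 2 (k=50): L=95 R=35
Round 3 (k=16): L=35 R=104
Round 4 (k=8): L=104 R=100
Round 5 (k=35): L=100 R=219
Round 6 (k=15): L=219 R=184

Answer: 219 184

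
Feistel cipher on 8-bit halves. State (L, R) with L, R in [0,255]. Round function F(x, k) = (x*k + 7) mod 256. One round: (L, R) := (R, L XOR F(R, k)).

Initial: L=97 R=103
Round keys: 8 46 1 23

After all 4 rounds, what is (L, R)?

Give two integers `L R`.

Answer: 205 254

Derivation:
Round 1 (k=8): L=103 R=94
Round 2 (k=46): L=94 R=140
Round 3 (k=1): L=140 R=205
Round 4 (k=23): L=205 R=254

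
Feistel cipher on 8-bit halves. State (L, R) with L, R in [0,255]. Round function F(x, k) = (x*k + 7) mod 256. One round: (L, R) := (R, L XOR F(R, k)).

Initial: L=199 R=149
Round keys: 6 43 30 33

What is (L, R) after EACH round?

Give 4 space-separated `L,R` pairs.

Round 1 (k=6): L=149 R=66
Round 2 (k=43): L=66 R=136
Round 3 (k=30): L=136 R=181
Round 4 (k=33): L=181 R=212

Answer: 149,66 66,136 136,181 181,212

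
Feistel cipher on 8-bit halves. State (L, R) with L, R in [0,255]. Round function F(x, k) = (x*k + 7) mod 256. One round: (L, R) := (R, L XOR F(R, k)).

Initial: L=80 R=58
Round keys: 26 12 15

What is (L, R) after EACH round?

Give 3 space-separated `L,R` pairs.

Answer: 58,187 187,241 241,157

Derivation:
Round 1 (k=26): L=58 R=187
Round 2 (k=12): L=187 R=241
Round 3 (k=15): L=241 R=157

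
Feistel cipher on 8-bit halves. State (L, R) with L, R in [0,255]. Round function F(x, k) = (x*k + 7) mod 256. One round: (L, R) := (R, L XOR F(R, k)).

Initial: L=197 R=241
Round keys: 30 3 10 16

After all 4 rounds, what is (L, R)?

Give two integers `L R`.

Round 1 (k=30): L=241 R=128
Round 2 (k=3): L=128 R=118
Round 3 (k=10): L=118 R=35
Round 4 (k=16): L=35 R=65

Answer: 35 65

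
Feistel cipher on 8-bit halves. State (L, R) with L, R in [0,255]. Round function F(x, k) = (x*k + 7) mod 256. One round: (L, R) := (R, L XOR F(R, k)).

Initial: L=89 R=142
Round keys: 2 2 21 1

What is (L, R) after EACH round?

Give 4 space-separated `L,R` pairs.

Round 1 (k=2): L=142 R=122
Round 2 (k=2): L=122 R=117
Round 3 (k=21): L=117 R=218
Round 4 (k=1): L=218 R=148

Answer: 142,122 122,117 117,218 218,148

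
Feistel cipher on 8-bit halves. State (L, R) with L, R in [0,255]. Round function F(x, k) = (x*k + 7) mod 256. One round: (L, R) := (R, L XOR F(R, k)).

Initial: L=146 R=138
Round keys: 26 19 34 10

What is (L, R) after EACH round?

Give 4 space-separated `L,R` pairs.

Answer: 138,153 153,232 232,78 78,251

Derivation:
Round 1 (k=26): L=138 R=153
Round 2 (k=19): L=153 R=232
Round 3 (k=34): L=232 R=78
Round 4 (k=10): L=78 R=251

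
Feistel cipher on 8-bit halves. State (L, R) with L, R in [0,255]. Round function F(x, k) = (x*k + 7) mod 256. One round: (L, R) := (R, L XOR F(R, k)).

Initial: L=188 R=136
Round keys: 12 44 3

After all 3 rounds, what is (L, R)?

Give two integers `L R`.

Round 1 (k=12): L=136 R=219
Round 2 (k=44): L=219 R=35
Round 3 (k=3): L=35 R=171

Answer: 35 171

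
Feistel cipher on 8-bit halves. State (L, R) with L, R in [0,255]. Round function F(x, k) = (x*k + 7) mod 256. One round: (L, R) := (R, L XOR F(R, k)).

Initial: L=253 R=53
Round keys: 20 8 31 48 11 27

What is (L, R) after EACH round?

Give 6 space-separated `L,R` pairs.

Round 1 (k=20): L=53 R=214
Round 2 (k=8): L=214 R=130
Round 3 (k=31): L=130 R=19
Round 4 (k=48): L=19 R=21
Round 5 (k=11): L=21 R=253
Round 6 (k=27): L=253 R=163

Answer: 53,214 214,130 130,19 19,21 21,253 253,163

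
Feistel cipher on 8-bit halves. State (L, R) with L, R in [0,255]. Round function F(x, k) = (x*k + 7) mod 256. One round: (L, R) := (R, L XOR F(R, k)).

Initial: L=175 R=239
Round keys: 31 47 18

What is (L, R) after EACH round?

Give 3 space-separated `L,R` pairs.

Answer: 239,87 87,239 239,130

Derivation:
Round 1 (k=31): L=239 R=87
Round 2 (k=47): L=87 R=239
Round 3 (k=18): L=239 R=130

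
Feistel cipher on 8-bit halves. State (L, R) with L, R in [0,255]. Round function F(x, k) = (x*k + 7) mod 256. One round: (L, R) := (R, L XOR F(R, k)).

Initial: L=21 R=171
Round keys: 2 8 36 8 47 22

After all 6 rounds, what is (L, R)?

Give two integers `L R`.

Answer: 251 138

Derivation:
Round 1 (k=2): L=171 R=72
Round 2 (k=8): L=72 R=236
Round 3 (k=36): L=236 R=127
Round 4 (k=8): L=127 R=19
Round 5 (k=47): L=19 R=251
Round 6 (k=22): L=251 R=138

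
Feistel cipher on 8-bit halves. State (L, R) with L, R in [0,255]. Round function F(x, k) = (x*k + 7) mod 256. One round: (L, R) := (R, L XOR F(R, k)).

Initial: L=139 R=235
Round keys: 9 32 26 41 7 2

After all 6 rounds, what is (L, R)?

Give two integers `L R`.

Answer: 168 174

Derivation:
Round 1 (k=9): L=235 R=193
Round 2 (k=32): L=193 R=204
Round 3 (k=26): L=204 R=126
Round 4 (k=41): L=126 R=249
Round 5 (k=7): L=249 R=168
Round 6 (k=2): L=168 R=174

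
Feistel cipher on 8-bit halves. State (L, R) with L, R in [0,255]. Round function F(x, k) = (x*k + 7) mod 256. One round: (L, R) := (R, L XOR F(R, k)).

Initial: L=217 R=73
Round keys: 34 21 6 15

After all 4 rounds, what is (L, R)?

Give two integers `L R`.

Round 1 (k=34): L=73 R=96
Round 2 (k=21): L=96 R=174
Round 3 (k=6): L=174 R=123
Round 4 (k=15): L=123 R=146

Answer: 123 146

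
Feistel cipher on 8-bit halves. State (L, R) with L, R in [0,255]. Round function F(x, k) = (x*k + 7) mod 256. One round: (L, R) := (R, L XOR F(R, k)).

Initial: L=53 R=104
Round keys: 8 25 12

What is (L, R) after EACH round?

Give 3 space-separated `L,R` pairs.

Answer: 104,114 114,65 65,97

Derivation:
Round 1 (k=8): L=104 R=114
Round 2 (k=25): L=114 R=65
Round 3 (k=12): L=65 R=97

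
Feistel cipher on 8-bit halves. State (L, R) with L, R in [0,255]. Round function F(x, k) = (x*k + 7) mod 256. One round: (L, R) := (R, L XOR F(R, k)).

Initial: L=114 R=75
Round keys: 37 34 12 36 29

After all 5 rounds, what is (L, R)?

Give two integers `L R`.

Round 1 (k=37): L=75 R=172
Round 2 (k=34): L=172 R=148
Round 3 (k=12): L=148 R=91
Round 4 (k=36): L=91 R=71
Round 5 (k=29): L=71 R=73

Answer: 71 73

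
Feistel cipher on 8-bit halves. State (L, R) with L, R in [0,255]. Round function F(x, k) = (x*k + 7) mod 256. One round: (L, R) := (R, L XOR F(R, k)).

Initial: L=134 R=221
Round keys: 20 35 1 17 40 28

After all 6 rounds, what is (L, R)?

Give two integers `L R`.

Answer: 152 250

Derivation:
Round 1 (k=20): L=221 R=205
Round 2 (k=35): L=205 R=211
Round 3 (k=1): L=211 R=23
Round 4 (k=17): L=23 R=93
Round 5 (k=40): L=93 R=152
Round 6 (k=28): L=152 R=250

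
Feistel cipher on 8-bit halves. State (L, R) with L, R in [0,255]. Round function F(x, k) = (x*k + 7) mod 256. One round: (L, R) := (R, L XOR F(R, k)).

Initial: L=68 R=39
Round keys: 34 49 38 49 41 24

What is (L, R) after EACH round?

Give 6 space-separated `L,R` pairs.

Round 1 (k=34): L=39 R=113
Round 2 (k=49): L=113 R=143
Round 3 (k=38): L=143 R=48
Round 4 (k=49): L=48 R=184
Round 5 (k=41): L=184 R=79
Round 6 (k=24): L=79 R=215

Answer: 39,113 113,143 143,48 48,184 184,79 79,215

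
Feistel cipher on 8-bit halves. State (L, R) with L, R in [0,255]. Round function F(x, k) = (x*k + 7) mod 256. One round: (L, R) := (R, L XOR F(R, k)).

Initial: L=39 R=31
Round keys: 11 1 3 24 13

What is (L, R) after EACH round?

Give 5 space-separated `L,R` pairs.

Round 1 (k=11): L=31 R=123
Round 2 (k=1): L=123 R=157
Round 3 (k=3): L=157 R=165
Round 4 (k=24): L=165 R=226
Round 5 (k=13): L=226 R=36

Answer: 31,123 123,157 157,165 165,226 226,36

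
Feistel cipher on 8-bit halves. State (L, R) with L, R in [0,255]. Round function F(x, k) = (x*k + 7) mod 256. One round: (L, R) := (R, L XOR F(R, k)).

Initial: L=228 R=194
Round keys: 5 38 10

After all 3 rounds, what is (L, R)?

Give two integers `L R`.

Answer: 39 184

Derivation:
Round 1 (k=5): L=194 R=53
Round 2 (k=38): L=53 R=39
Round 3 (k=10): L=39 R=184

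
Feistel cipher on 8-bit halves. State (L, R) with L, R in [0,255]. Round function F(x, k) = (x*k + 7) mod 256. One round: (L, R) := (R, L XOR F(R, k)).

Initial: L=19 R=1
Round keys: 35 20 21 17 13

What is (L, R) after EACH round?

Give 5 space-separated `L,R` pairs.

Answer: 1,57 57,122 122,48 48,77 77,192

Derivation:
Round 1 (k=35): L=1 R=57
Round 2 (k=20): L=57 R=122
Round 3 (k=21): L=122 R=48
Round 4 (k=17): L=48 R=77
Round 5 (k=13): L=77 R=192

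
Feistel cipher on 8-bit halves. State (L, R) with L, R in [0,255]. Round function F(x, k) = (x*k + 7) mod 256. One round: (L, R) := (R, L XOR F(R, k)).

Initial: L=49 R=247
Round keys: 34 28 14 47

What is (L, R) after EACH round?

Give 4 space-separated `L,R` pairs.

Answer: 247,228 228,0 0,227 227,180

Derivation:
Round 1 (k=34): L=247 R=228
Round 2 (k=28): L=228 R=0
Round 3 (k=14): L=0 R=227
Round 4 (k=47): L=227 R=180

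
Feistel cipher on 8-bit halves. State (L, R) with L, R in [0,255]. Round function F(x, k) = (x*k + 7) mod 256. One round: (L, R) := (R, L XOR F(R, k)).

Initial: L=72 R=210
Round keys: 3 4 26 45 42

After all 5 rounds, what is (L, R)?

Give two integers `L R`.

Answer: 114 127

Derivation:
Round 1 (k=3): L=210 R=53
Round 2 (k=4): L=53 R=9
Round 3 (k=26): L=9 R=196
Round 4 (k=45): L=196 R=114
Round 5 (k=42): L=114 R=127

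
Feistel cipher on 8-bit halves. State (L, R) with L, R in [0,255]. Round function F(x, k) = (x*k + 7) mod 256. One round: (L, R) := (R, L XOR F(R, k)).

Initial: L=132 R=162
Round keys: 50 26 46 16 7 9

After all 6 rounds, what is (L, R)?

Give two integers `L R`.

Answer: 233 48

Derivation:
Round 1 (k=50): L=162 R=47
Round 2 (k=26): L=47 R=111
Round 3 (k=46): L=111 R=214
Round 4 (k=16): L=214 R=8
Round 5 (k=7): L=8 R=233
Round 6 (k=9): L=233 R=48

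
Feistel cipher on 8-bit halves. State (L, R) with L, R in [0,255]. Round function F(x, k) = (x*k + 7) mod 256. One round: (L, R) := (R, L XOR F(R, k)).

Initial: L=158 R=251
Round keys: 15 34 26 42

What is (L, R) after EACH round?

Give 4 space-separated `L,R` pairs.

Round 1 (k=15): L=251 R=34
Round 2 (k=34): L=34 R=112
Round 3 (k=26): L=112 R=69
Round 4 (k=42): L=69 R=41

Answer: 251,34 34,112 112,69 69,41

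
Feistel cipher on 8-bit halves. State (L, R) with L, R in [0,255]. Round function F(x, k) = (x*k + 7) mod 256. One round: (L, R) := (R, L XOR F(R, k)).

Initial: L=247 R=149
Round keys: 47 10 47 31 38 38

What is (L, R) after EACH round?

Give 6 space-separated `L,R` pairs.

Answer: 149,149 149,76 76,110 110,21 21,75 75,60

Derivation:
Round 1 (k=47): L=149 R=149
Round 2 (k=10): L=149 R=76
Round 3 (k=47): L=76 R=110
Round 4 (k=31): L=110 R=21
Round 5 (k=38): L=21 R=75
Round 6 (k=38): L=75 R=60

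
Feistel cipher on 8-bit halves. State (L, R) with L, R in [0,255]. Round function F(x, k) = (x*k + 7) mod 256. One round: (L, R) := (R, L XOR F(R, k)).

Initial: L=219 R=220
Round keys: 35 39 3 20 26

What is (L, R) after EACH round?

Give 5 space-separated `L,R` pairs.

Round 1 (k=35): L=220 R=192
Round 2 (k=39): L=192 R=155
Round 3 (k=3): L=155 R=24
Round 4 (k=20): L=24 R=124
Round 5 (k=26): L=124 R=135

Answer: 220,192 192,155 155,24 24,124 124,135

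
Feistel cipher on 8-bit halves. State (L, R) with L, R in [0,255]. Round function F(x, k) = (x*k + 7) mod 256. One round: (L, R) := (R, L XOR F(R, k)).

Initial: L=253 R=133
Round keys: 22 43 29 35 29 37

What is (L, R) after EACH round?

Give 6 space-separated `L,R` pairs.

Answer: 133,136 136,90 90,177 177,96 96,86 86,21

Derivation:
Round 1 (k=22): L=133 R=136
Round 2 (k=43): L=136 R=90
Round 3 (k=29): L=90 R=177
Round 4 (k=35): L=177 R=96
Round 5 (k=29): L=96 R=86
Round 6 (k=37): L=86 R=21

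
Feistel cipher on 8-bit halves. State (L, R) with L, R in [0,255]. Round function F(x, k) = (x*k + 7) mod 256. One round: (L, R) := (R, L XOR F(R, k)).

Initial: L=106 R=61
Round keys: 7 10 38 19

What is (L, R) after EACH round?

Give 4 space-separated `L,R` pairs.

Round 1 (k=7): L=61 R=216
Round 2 (k=10): L=216 R=74
Round 3 (k=38): L=74 R=219
Round 4 (k=19): L=219 R=2

Answer: 61,216 216,74 74,219 219,2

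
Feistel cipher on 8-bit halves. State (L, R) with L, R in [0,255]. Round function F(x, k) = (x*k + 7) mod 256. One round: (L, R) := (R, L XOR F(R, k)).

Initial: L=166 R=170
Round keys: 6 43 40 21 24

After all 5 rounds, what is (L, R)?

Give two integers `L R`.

Answer: 165 253

Derivation:
Round 1 (k=6): L=170 R=165
Round 2 (k=43): L=165 R=20
Round 3 (k=40): L=20 R=130
Round 4 (k=21): L=130 R=165
Round 5 (k=24): L=165 R=253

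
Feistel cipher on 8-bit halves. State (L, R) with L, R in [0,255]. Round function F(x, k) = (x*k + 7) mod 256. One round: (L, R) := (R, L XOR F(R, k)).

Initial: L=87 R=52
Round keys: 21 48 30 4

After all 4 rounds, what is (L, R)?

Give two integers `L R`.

Round 1 (k=21): L=52 R=28
Round 2 (k=48): L=28 R=115
Round 3 (k=30): L=115 R=157
Round 4 (k=4): L=157 R=8

Answer: 157 8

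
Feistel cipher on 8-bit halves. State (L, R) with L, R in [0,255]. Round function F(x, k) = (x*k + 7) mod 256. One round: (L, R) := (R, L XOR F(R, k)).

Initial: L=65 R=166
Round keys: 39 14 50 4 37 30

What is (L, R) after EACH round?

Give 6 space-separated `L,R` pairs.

Round 1 (k=39): L=166 R=16
Round 2 (k=14): L=16 R=65
Round 3 (k=50): L=65 R=169
Round 4 (k=4): L=169 R=234
Round 5 (k=37): L=234 R=112
Round 6 (k=30): L=112 R=205

Answer: 166,16 16,65 65,169 169,234 234,112 112,205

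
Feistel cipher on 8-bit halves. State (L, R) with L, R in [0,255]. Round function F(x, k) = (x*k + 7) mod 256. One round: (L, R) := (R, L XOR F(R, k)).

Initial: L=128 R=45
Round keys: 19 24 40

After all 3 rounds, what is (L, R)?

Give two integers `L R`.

Answer: 250 201

Derivation:
Round 1 (k=19): L=45 R=222
Round 2 (k=24): L=222 R=250
Round 3 (k=40): L=250 R=201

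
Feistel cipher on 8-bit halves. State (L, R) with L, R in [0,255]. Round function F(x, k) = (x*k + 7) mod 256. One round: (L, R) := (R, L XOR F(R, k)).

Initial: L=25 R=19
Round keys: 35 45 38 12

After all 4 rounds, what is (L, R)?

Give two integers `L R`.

Answer: 24 184

Derivation:
Round 1 (k=35): L=19 R=185
Round 2 (k=45): L=185 R=159
Round 3 (k=38): L=159 R=24
Round 4 (k=12): L=24 R=184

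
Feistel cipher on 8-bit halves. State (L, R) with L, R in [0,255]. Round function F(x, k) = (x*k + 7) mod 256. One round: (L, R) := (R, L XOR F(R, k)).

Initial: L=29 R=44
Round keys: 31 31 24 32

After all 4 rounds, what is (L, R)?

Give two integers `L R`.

Round 1 (k=31): L=44 R=70
Round 2 (k=31): L=70 R=173
Round 3 (k=24): L=173 R=121
Round 4 (k=32): L=121 R=138

Answer: 121 138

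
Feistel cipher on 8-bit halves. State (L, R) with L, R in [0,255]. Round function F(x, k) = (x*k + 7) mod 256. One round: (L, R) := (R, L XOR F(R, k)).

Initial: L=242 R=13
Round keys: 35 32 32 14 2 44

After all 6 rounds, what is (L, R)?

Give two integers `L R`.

Answer: 230 196

Derivation:
Round 1 (k=35): L=13 R=60
Round 2 (k=32): L=60 R=138
Round 3 (k=32): L=138 R=123
Round 4 (k=14): L=123 R=75
Round 5 (k=2): L=75 R=230
Round 6 (k=44): L=230 R=196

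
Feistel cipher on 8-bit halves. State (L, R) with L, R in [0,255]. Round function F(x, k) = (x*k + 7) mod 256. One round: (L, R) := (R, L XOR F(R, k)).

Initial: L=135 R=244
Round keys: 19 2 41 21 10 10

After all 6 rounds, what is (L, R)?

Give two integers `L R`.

Round 1 (k=19): L=244 R=164
Round 2 (k=2): L=164 R=187
Round 3 (k=41): L=187 R=94
Round 4 (k=21): L=94 R=6
Round 5 (k=10): L=6 R=29
Round 6 (k=10): L=29 R=47

Answer: 29 47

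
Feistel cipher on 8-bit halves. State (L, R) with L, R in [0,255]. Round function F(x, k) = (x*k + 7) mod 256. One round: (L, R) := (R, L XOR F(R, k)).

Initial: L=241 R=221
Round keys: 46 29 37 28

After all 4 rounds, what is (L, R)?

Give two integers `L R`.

Answer: 113 29

Derivation:
Round 1 (k=46): L=221 R=76
Round 2 (k=29): L=76 R=126
Round 3 (k=37): L=126 R=113
Round 4 (k=28): L=113 R=29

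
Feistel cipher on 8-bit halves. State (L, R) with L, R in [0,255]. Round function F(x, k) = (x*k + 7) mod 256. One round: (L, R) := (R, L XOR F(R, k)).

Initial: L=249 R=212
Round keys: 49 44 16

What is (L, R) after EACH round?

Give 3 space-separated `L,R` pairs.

Answer: 212,98 98,11 11,213

Derivation:
Round 1 (k=49): L=212 R=98
Round 2 (k=44): L=98 R=11
Round 3 (k=16): L=11 R=213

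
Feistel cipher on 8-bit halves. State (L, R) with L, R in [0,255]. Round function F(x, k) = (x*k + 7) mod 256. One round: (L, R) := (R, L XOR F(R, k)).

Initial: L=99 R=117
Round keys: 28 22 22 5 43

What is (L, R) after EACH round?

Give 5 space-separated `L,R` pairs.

Answer: 117,176 176,82 82,163 163,100 100,112

Derivation:
Round 1 (k=28): L=117 R=176
Round 2 (k=22): L=176 R=82
Round 3 (k=22): L=82 R=163
Round 4 (k=5): L=163 R=100
Round 5 (k=43): L=100 R=112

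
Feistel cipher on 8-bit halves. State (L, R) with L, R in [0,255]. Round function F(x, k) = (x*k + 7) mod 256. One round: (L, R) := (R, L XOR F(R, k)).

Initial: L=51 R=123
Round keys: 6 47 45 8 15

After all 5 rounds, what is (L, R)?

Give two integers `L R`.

Answer: 137 17

Derivation:
Round 1 (k=6): L=123 R=218
Round 2 (k=47): L=218 R=118
Round 3 (k=45): L=118 R=31
Round 4 (k=8): L=31 R=137
Round 5 (k=15): L=137 R=17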